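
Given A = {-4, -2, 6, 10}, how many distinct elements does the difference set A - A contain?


A - A = {a - a' : a, a' ∈ A}; |A| = 4.
Bounds: 2|A|-1 ≤ |A - A| ≤ |A|² - |A| + 1, i.e. 7 ≤ |A - A| ≤ 13.
Note: 0 ∈ A - A always (from a - a). The set is symmetric: if d ∈ A - A then -d ∈ A - A.
Enumerate nonzero differences d = a - a' with a > a' (then include -d):
Positive differences: {2, 4, 8, 10, 12, 14}
Full difference set: {0} ∪ (positive diffs) ∪ (negative diffs).
|A - A| = 1 + 2·6 = 13 (matches direct enumeration: 13).

|A - A| = 13


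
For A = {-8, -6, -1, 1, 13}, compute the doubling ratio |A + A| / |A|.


|A| = 5.
Compute A + A by enumerating all 25 pairs.
A + A = {-16, -14, -12, -9, -7, -5, -2, 0, 2, 5, 7, 12, 14, 26}, so |A + A| = 14.
K = |A + A| / |A| = 14/5 (already in lowest terms) ≈ 2.8000.
Reference: AP of size 5 gives K = 9/5 ≈ 1.8000; a fully generic set of size 5 gives K ≈ 3.0000.

|A| = 5, |A + A| = 14, K = 14/5.


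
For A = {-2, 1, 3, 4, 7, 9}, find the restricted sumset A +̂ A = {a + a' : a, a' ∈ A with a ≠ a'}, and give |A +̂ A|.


Restricted sumset: A +̂ A = {a + a' : a ∈ A, a' ∈ A, a ≠ a'}.
Equivalently, take A + A and drop any sum 2a that is achievable ONLY as a + a for a ∈ A (i.e. sums representable only with equal summands).
Enumerate pairs (a, a') with a < a' (symmetric, so each unordered pair gives one sum; this covers all a ≠ a'):
  -2 + 1 = -1
  -2 + 3 = 1
  -2 + 4 = 2
  -2 + 7 = 5
  -2 + 9 = 7
  1 + 3 = 4
  1 + 4 = 5
  1 + 7 = 8
  1 + 9 = 10
  3 + 4 = 7
  3 + 7 = 10
  3 + 9 = 12
  4 + 7 = 11
  4 + 9 = 13
  7 + 9 = 16
Collected distinct sums: {-1, 1, 2, 4, 5, 7, 8, 10, 11, 12, 13, 16}
|A +̂ A| = 12
(Reference bound: |A +̂ A| ≥ 2|A| - 3 for |A| ≥ 2, with |A| = 6 giving ≥ 9.)

|A +̂ A| = 12


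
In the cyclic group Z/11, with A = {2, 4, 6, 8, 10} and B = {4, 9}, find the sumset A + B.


Work in Z/11Z: reduce every sum a + b modulo 11.
Enumerate all 10 pairs:
a = 2: 2+4=6, 2+9=0
a = 4: 4+4=8, 4+9=2
a = 6: 6+4=10, 6+9=4
a = 8: 8+4=1, 8+9=6
a = 10: 10+4=3, 10+9=8
Distinct residues collected: {0, 1, 2, 3, 4, 6, 8, 10}
|A + B| = 8 (out of 11 total residues).

A + B = {0, 1, 2, 3, 4, 6, 8, 10}


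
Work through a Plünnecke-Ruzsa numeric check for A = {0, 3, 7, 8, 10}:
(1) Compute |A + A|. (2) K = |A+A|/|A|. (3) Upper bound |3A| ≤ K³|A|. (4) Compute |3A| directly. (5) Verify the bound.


|A| = 5.
Step 1: Compute A + A by enumerating all 25 pairs.
A + A = {0, 3, 6, 7, 8, 10, 11, 13, 14, 15, 16, 17, 18, 20}, so |A + A| = 14.
Step 2: Doubling constant K = |A + A|/|A| = 14/5 = 14/5 ≈ 2.8000.
Step 3: Plünnecke-Ruzsa gives |3A| ≤ K³·|A| = (2.8000)³ · 5 ≈ 109.7600.
Step 4: Compute 3A = A + A + A directly by enumerating all triples (a,b,c) ∈ A³; |3A| = 25.
Step 5: Check 25 ≤ 109.7600? Yes ✓.

K = 14/5, Plünnecke-Ruzsa bound K³|A| ≈ 109.7600, |3A| = 25, inequality holds.


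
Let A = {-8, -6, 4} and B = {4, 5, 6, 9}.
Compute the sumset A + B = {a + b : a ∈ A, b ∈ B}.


A + B = {a + b : a ∈ A, b ∈ B}.
Enumerate all |A|·|B| = 3·4 = 12 pairs (a, b) and collect distinct sums.
a = -8: -8+4=-4, -8+5=-3, -8+6=-2, -8+9=1
a = -6: -6+4=-2, -6+5=-1, -6+6=0, -6+9=3
a = 4: 4+4=8, 4+5=9, 4+6=10, 4+9=13
Collecting distinct sums: A + B = {-4, -3, -2, -1, 0, 1, 3, 8, 9, 10, 13}
|A + B| = 11

A + B = {-4, -3, -2, -1, 0, 1, 3, 8, 9, 10, 13}


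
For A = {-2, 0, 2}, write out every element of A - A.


A - A = {a - a' : a, a' ∈ A}.
Compute a - a' for each ordered pair (a, a'):
a = -2: -2--2=0, -2-0=-2, -2-2=-4
a = 0: 0--2=2, 0-0=0, 0-2=-2
a = 2: 2--2=4, 2-0=2, 2-2=0
Collecting distinct values (and noting 0 appears from a-a):
A - A = {-4, -2, 0, 2, 4}
|A - A| = 5

A - A = {-4, -2, 0, 2, 4}


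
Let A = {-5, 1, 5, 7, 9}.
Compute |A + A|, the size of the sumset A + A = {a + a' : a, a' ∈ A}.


A + A = {a + a' : a, a' ∈ A}; |A| = 5.
General bounds: 2|A| - 1 ≤ |A + A| ≤ |A|(|A|+1)/2, i.e. 9 ≤ |A + A| ≤ 15.
Lower bound 2|A|-1 is attained iff A is an arithmetic progression.
Enumerate sums a + a' for a ≤ a' (symmetric, so this suffices):
a = -5: -5+-5=-10, -5+1=-4, -5+5=0, -5+7=2, -5+9=4
a = 1: 1+1=2, 1+5=6, 1+7=8, 1+9=10
a = 5: 5+5=10, 5+7=12, 5+9=14
a = 7: 7+7=14, 7+9=16
a = 9: 9+9=18
Distinct sums: {-10, -4, 0, 2, 4, 6, 8, 10, 12, 14, 16, 18}
|A + A| = 12

|A + A| = 12


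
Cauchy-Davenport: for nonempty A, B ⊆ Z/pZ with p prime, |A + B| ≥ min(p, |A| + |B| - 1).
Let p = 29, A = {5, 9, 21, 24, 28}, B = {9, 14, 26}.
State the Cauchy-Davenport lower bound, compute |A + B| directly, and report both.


Cauchy-Davenport: |A + B| ≥ min(p, |A| + |B| - 1) for A, B nonempty in Z/pZ.
|A| = 5, |B| = 3, p = 29.
CD lower bound = min(29, 5 + 3 - 1) = min(29, 7) = 7.
Compute A + B mod 29 directly:
a = 5: 5+9=14, 5+14=19, 5+26=2
a = 9: 9+9=18, 9+14=23, 9+26=6
a = 21: 21+9=1, 21+14=6, 21+26=18
a = 24: 24+9=4, 24+14=9, 24+26=21
a = 28: 28+9=8, 28+14=13, 28+26=25
A + B = {1, 2, 4, 6, 8, 9, 13, 14, 18, 19, 21, 23, 25}, so |A + B| = 13.
Verify: 13 ≥ 7? Yes ✓.

CD lower bound = 7, actual |A + B| = 13.


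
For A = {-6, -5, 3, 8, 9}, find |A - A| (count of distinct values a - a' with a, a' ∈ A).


A - A = {a - a' : a, a' ∈ A}; |A| = 5.
Bounds: 2|A|-1 ≤ |A - A| ≤ |A|² - |A| + 1, i.e. 9 ≤ |A - A| ≤ 21.
Note: 0 ∈ A - A always (from a - a). The set is symmetric: if d ∈ A - A then -d ∈ A - A.
Enumerate nonzero differences d = a - a' with a > a' (then include -d):
Positive differences: {1, 5, 6, 8, 9, 13, 14, 15}
Full difference set: {0} ∪ (positive diffs) ∪ (negative diffs).
|A - A| = 1 + 2·8 = 17 (matches direct enumeration: 17).

|A - A| = 17


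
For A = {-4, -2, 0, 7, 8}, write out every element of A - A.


A - A = {a - a' : a, a' ∈ A}.
Compute a - a' for each ordered pair (a, a'):
a = -4: -4--4=0, -4--2=-2, -4-0=-4, -4-7=-11, -4-8=-12
a = -2: -2--4=2, -2--2=0, -2-0=-2, -2-7=-9, -2-8=-10
a = 0: 0--4=4, 0--2=2, 0-0=0, 0-7=-7, 0-8=-8
a = 7: 7--4=11, 7--2=9, 7-0=7, 7-7=0, 7-8=-1
a = 8: 8--4=12, 8--2=10, 8-0=8, 8-7=1, 8-8=0
Collecting distinct values (and noting 0 appears from a-a):
A - A = {-12, -11, -10, -9, -8, -7, -4, -2, -1, 0, 1, 2, 4, 7, 8, 9, 10, 11, 12}
|A - A| = 19

A - A = {-12, -11, -10, -9, -8, -7, -4, -2, -1, 0, 1, 2, 4, 7, 8, 9, 10, 11, 12}


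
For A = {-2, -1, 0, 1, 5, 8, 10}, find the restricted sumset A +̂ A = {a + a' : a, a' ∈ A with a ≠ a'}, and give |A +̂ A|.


Restricted sumset: A +̂ A = {a + a' : a ∈ A, a' ∈ A, a ≠ a'}.
Equivalently, take A + A and drop any sum 2a that is achievable ONLY as a + a for a ∈ A (i.e. sums representable only with equal summands).
Enumerate pairs (a, a') with a < a' (symmetric, so each unordered pair gives one sum; this covers all a ≠ a'):
  -2 + -1 = -3
  -2 + 0 = -2
  -2 + 1 = -1
  -2 + 5 = 3
  -2 + 8 = 6
  -2 + 10 = 8
  -1 + 0 = -1
  -1 + 1 = 0
  -1 + 5 = 4
  -1 + 8 = 7
  -1 + 10 = 9
  0 + 1 = 1
  0 + 5 = 5
  0 + 8 = 8
  0 + 10 = 10
  1 + 5 = 6
  1 + 8 = 9
  1 + 10 = 11
  5 + 8 = 13
  5 + 10 = 15
  8 + 10 = 18
Collected distinct sums: {-3, -2, -1, 0, 1, 3, 4, 5, 6, 7, 8, 9, 10, 11, 13, 15, 18}
|A +̂ A| = 17
(Reference bound: |A +̂ A| ≥ 2|A| - 3 for |A| ≥ 2, with |A| = 7 giving ≥ 11.)

|A +̂ A| = 17


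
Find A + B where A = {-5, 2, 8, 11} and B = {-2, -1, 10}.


A + B = {a + b : a ∈ A, b ∈ B}.
Enumerate all |A|·|B| = 4·3 = 12 pairs (a, b) and collect distinct sums.
a = -5: -5+-2=-7, -5+-1=-6, -5+10=5
a = 2: 2+-2=0, 2+-1=1, 2+10=12
a = 8: 8+-2=6, 8+-1=7, 8+10=18
a = 11: 11+-2=9, 11+-1=10, 11+10=21
Collecting distinct sums: A + B = {-7, -6, 0, 1, 5, 6, 7, 9, 10, 12, 18, 21}
|A + B| = 12

A + B = {-7, -6, 0, 1, 5, 6, 7, 9, 10, 12, 18, 21}


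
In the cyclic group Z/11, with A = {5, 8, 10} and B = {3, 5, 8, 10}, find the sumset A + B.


Work in Z/11Z: reduce every sum a + b modulo 11.
Enumerate all 12 pairs:
a = 5: 5+3=8, 5+5=10, 5+8=2, 5+10=4
a = 8: 8+3=0, 8+5=2, 8+8=5, 8+10=7
a = 10: 10+3=2, 10+5=4, 10+8=7, 10+10=9
Distinct residues collected: {0, 2, 4, 5, 7, 8, 9, 10}
|A + B| = 8 (out of 11 total residues).

A + B = {0, 2, 4, 5, 7, 8, 9, 10}


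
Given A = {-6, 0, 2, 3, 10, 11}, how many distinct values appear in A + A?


A + A = {a + a' : a, a' ∈ A}; |A| = 6.
General bounds: 2|A| - 1 ≤ |A + A| ≤ |A|(|A|+1)/2, i.e. 11 ≤ |A + A| ≤ 21.
Lower bound 2|A|-1 is attained iff A is an arithmetic progression.
Enumerate sums a + a' for a ≤ a' (symmetric, so this suffices):
a = -6: -6+-6=-12, -6+0=-6, -6+2=-4, -6+3=-3, -6+10=4, -6+11=5
a = 0: 0+0=0, 0+2=2, 0+3=3, 0+10=10, 0+11=11
a = 2: 2+2=4, 2+3=5, 2+10=12, 2+11=13
a = 3: 3+3=6, 3+10=13, 3+11=14
a = 10: 10+10=20, 10+11=21
a = 11: 11+11=22
Distinct sums: {-12, -6, -4, -3, 0, 2, 3, 4, 5, 6, 10, 11, 12, 13, 14, 20, 21, 22}
|A + A| = 18

|A + A| = 18


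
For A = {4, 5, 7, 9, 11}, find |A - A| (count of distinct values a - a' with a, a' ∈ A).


A - A = {a - a' : a, a' ∈ A}; |A| = 5.
Bounds: 2|A|-1 ≤ |A - A| ≤ |A|² - |A| + 1, i.e. 9 ≤ |A - A| ≤ 21.
Note: 0 ∈ A - A always (from a - a). The set is symmetric: if d ∈ A - A then -d ∈ A - A.
Enumerate nonzero differences d = a - a' with a > a' (then include -d):
Positive differences: {1, 2, 3, 4, 5, 6, 7}
Full difference set: {0} ∪ (positive diffs) ∪ (negative diffs).
|A - A| = 1 + 2·7 = 15 (matches direct enumeration: 15).

|A - A| = 15


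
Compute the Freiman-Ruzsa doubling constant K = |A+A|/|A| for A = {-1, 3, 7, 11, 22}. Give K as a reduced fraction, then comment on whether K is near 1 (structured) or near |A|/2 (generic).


|A| = 5.
Compute A + A by enumerating all 25 pairs.
A + A = {-2, 2, 6, 10, 14, 18, 21, 22, 25, 29, 33, 44}, so |A + A| = 12.
K = |A + A| / |A| = 12/5 (already in lowest terms) ≈ 2.4000.
Reference: AP of size 5 gives K = 9/5 ≈ 1.8000; a fully generic set of size 5 gives K ≈ 3.0000.

|A| = 5, |A + A| = 12, K = 12/5.


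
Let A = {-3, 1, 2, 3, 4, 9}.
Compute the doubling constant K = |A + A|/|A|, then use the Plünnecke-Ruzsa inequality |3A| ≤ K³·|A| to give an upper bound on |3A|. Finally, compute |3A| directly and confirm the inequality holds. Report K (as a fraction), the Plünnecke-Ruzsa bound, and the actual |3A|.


|A| = 6.
Step 1: Compute A + A by enumerating all 36 pairs.
A + A = {-6, -2, -1, 0, 1, 2, 3, 4, 5, 6, 7, 8, 10, 11, 12, 13, 18}, so |A + A| = 17.
Step 2: Doubling constant K = |A + A|/|A| = 17/6 = 17/6 ≈ 2.8333.
Step 3: Plünnecke-Ruzsa gives |3A| ≤ K³·|A| = (2.8333)³ · 6 ≈ 136.4722.
Step 4: Compute 3A = A + A + A directly by enumerating all triples (a,b,c) ∈ A³; |3A| = 29.
Step 5: Check 29 ≤ 136.4722? Yes ✓.

K = 17/6, Plünnecke-Ruzsa bound K³|A| ≈ 136.4722, |3A| = 29, inequality holds.


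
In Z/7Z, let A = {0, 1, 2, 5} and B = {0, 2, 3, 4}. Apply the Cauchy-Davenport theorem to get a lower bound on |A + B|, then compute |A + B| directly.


Cauchy-Davenport: |A + B| ≥ min(p, |A| + |B| - 1) for A, B nonempty in Z/pZ.
|A| = 4, |B| = 4, p = 7.
CD lower bound = min(7, 4 + 4 - 1) = min(7, 7) = 7.
Compute A + B mod 7 directly:
a = 0: 0+0=0, 0+2=2, 0+3=3, 0+4=4
a = 1: 1+0=1, 1+2=3, 1+3=4, 1+4=5
a = 2: 2+0=2, 2+2=4, 2+3=5, 2+4=6
a = 5: 5+0=5, 5+2=0, 5+3=1, 5+4=2
A + B = {0, 1, 2, 3, 4, 5, 6}, so |A + B| = 7.
Verify: 7 ≥ 7? Yes ✓.

CD lower bound = 7, actual |A + B| = 7.


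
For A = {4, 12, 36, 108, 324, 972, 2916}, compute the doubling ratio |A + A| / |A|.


|A| = 7.
Compute A + A by enumerating all 49 pairs.
A + A = {8, 16, 24, 40, 48, 72, 112, 120, 144, 216, 328, 336, 360, 432, 648, 976, 984, 1008, 1080, 1296, 1944, 2920, 2928, 2952, 3024, 3240, 3888, 5832}, so |A + A| = 28.
K = |A + A| / |A| = 28/7 = 4/1 ≈ 4.0000.
Reference: AP of size 7 gives K = 13/7 ≈ 1.8571; a fully generic set of size 7 gives K ≈ 4.0000.

|A| = 7, |A + A| = 28, K = 28/7 = 4/1.


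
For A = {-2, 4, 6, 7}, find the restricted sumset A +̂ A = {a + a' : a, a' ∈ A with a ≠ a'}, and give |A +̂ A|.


Restricted sumset: A +̂ A = {a + a' : a ∈ A, a' ∈ A, a ≠ a'}.
Equivalently, take A + A and drop any sum 2a that is achievable ONLY as a + a for a ∈ A (i.e. sums representable only with equal summands).
Enumerate pairs (a, a') with a < a' (symmetric, so each unordered pair gives one sum; this covers all a ≠ a'):
  -2 + 4 = 2
  -2 + 6 = 4
  -2 + 7 = 5
  4 + 6 = 10
  4 + 7 = 11
  6 + 7 = 13
Collected distinct sums: {2, 4, 5, 10, 11, 13}
|A +̂ A| = 6
(Reference bound: |A +̂ A| ≥ 2|A| - 3 for |A| ≥ 2, with |A| = 4 giving ≥ 5.)

|A +̂ A| = 6


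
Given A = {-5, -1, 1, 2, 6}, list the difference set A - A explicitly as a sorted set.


A - A = {a - a' : a, a' ∈ A}.
Compute a - a' for each ordered pair (a, a'):
a = -5: -5--5=0, -5--1=-4, -5-1=-6, -5-2=-7, -5-6=-11
a = -1: -1--5=4, -1--1=0, -1-1=-2, -1-2=-3, -1-6=-7
a = 1: 1--5=6, 1--1=2, 1-1=0, 1-2=-1, 1-6=-5
a = 2: 2--5=7, 2--1=3, 2-1=1, 2-2=0, 2-6=-4
a = 6: 6--5=11, 6--1=7, 6-1=5, 6-2=4, 6-6=0
Collecting distinct values (and noting 0 appears from a-a):
A - A = {-11, -7, -6, -5, -4, -3, -2, -1, 0, 1, 2, 3, 4, 5, 6, 7, 11}
|A - A| = 17

A - A = {-11, -7, -6, -5, -4, -3, -2, -1, 0, 1, 2, 3, 4, 5, 6, 7, 11}


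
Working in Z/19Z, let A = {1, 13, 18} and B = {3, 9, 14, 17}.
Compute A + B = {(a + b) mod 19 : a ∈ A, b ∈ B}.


Work in Z/19Z: reduce every sum a + b modulo 19.
Enumerate all 12 pairs:
a = 1: 1+3=4, 1+9=10, 1+14=15, 1+17=18
a = 13: 13+3=16, 13+9=3, 13+14=8, 13+17=11
a = 18: 18+3=2, 18+9=8, 18+14=13, 18+17=16
Distinct residues collected: {2, 3, 4, 8, 10, 11, 13, 15, 16, 18}
|A + B| = 10 (out of 19 total residues).

A + B = {2, 3, 4, 8, 10, 11, 13, 15, 16, 18}


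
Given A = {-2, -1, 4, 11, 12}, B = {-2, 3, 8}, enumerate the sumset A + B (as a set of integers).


A + B = {a + b : a ∈ A, b ∈ B}.
Enumerate all |A|·|B| = 5·3 = 15 pairs (a, b) and collect distinct sums.
a = -2: -2+-2=-4, -2+3=1, -2+8=6
a = -1: -1+-2=-3, -1+3=2, -1+8=7
a = 4: 4+-2=2, 4+3=7, 4+8=12
a = 11: 11+-2=9, 11+3=14, 11+8=19
a = 12: 12+-2=10, 12+3=15, 12+8=20
Collecting distinct sums: A + B = {-4, -3, 1, 2, 6, 7, 9, 10, 12, 14, 15, 19, 20}
|A + B| = 13

A + B = {-4, -3, 1, 2, 6, 7, 9, 10, 12, 14, 15, 19, 20}


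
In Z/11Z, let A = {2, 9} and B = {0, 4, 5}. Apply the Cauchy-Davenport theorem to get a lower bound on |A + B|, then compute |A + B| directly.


Cauchy-Davenport: |A + B| ≥ min(p, |A| + |B| - 1) for A, B nonempty in Z/pZ.
|A| = 2, |B| = 3, p = 11.
CD lower bound = min(11, 2 + 3 - 1) = min(11, 4) = 4.
Compute A + B mod 11 directly:
a = 2: 2+0=2, 2+4=6, 2+5=7
a = 9: 9+0=9, 9+4=2, 9+5=3
A + B = {2, 3, 6, 7, 9}, so |A + B| = 5.
Verify: 5 ≥ 4? Yes ✓.

CD lower bound = 4, actual |A + B| = 5.


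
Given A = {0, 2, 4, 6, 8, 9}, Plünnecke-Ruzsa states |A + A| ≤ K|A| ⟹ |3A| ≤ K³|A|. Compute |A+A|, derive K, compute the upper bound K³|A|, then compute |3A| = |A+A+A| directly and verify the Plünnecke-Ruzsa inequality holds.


|A| = 6.
Step 1: Compute A + A by enumerating all 36 pairs.
A + A = {0, 2, 4, 6, 8, 9, 10, 11, 12, 13, 14, 15, 16, 17, 18}, so |A + A| = 15.
Step 2: Doubling constant K = |A + A|/|A| = 15/6 = 15/6 ≈ 2.5000.
Step 3: Plünnecke-Ruzsa gives |3A| ≤ K³·|A| = (2.5000)³ · 6 ≈ 93.7500.
Step 4: Compute 3A = A + A + A directly by enumerating all triples (a,b,c) ∈ A³; |3A| = 24.
Step 5: Check 24 ≤ 93.7500? Yes ✓.

K = 15/6, Plünnecke-Ruzsa bound K³|A| ≈ 93.7500, |3A| = 24, inequality holds.


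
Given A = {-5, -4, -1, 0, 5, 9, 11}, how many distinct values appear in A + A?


A + A = {a + a' : a, a' ∈ A}; |A| = 7.
General bounds: 2|A| - 1 ≤ |A + A| ≤ |A|(|A|+1)/2, i.e. 13 ≤ |A + A| ≤ 28.
Lower bound 2|A|-1 is attained iff A is an arithmetic progression.
Enumerate sums a + a' for a ≤ a' (symmetric, so this suffices):
a = -5: -5+-5=-10, -5+-4=-9, -5+-1=-6, -5+0=-5, -5+5=0, -5+9=4, -5+11=6
a = -4: -4+-4=-8, -4+-1=-5, -4+0=-4, -4+5=1, -4+9=5, -4+11=7
a = -1: -1+-1=-2, -1+0=-1, -1+5=4, -1+9=8, -1+11=10
a = 0: 0+0=0, 0+5=5, 0+9=9, 0+11=11
a = 5: 5+5=10, 5+9=14, 5+11=16
a = 9: 9+9=18, 9+11=20
a = 11: 11+11=22
Distinct sums: {-10, -9, -8, -6, -5, -4, -2, -1, 0, 1, 4, 5, 6, 7, 8, 9, 10, 11, 14, 16, 18, 20, 22}
|A + A| = 23

|A + A| = 23


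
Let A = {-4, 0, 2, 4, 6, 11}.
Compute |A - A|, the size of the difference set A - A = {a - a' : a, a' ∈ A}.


A - A = {a - a' : a, a' ∈ A}; |A| = 6.
Bounds: 2|A|-1 ≤ |A - A| ≤ |A|² - |A| + 1, i.e. 11 ≤ |A - A| ≤ 31.
Note: 0 ∈ A - A always (from a - a). The set is symmetric: if d ∈ A - A then -d ∈ A - A.
Enumerate nonzero differences d = a - a' with a > a' (then include -d):
Positive differences: {2, 4, 5, 6, 7, 8, 9, 10, 11, 15}
Full difference set: {0} ∪ (positive diffs) ∪ (negative diffs).
|A - A| = 1 + 2·10 = 21 (matches direct enumeration: 21).

|A - A| = 21


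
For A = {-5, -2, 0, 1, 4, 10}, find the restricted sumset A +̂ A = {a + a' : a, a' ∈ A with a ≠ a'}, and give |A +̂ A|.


Restricted sumset: A +̂ A = {a + a' : a ∈ A, a' ∈ A, a ≠ a'}.
Equivalently, take A + A and drop any sum 2a that is achievable ONLY as a + a for a ∈ A (i.e. sums representable only with equal summands).
Enumerate pairs (a, a') with a < a' (symmetric, so each unordered pair gives one sum; this covers all a ≠ a'):
  -5 + -2 = -7
  -5 + 0 = -5
  -5 + 1 = -4
  -5 + 4 = -1
  -5 + 10 = 5
  -2 + 0 = -2
  -2 + 1 = -1
  -2 + 4 = 2
  -2 + 10 = 8
  0 + 1 = 1
  0 + 4 = 4
  0 + 10 = 10
  1 + 4 = 5
  1 + 10 = 11
  4 + 10 = 14
Collected distinct sums: {-7, -5, -4, -2, -1, 1, 2, 4, 5, 8, 10, 11, 14}
|A +̂ A| = 13
(Reference bound: |A +̂ A| ≥ 2|A| - 3 for |A| ≥ 2, with |A| = 6 giving ≥ 9.)

|A +̂ A| = 13


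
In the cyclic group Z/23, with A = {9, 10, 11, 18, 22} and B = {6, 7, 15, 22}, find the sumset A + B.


Work in Z/23Z: reduce every sum a + b modulo 23.
Enumerate all 20 pairs:
a = 9: 9+6=15, 9+7=16, 9+15=1, 9+22=8
a = 10: 10+6=16, 10+7=17, 10+15=2, 10+22=9
a = 11: 11+6=17, 11+7=18, 11+15=3, 11+22=10
a = 18: 18+6=1, 18+7=2, 18+15=10, 18+22=17
a = 22: 22+6=5, 22+7=6, 22+15=14, 22+22=21
Distinct residues collected: {1, 2, 3, 5, 6, 8, 9, 10, 14, 15, 16, 17, 18, 21}
|A + B| = 14 (out of 23 total residues).

A + B = {1, 2, 3, 5, 6, 8, 9, 10, 14, 15, 16, 17, 18, 21}


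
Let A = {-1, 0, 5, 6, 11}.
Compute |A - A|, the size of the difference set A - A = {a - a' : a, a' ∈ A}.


A - A = {a - a' : a, a' ∈ A}; |A| = 5.
Bounds: 2|A|-1 ≤ |A - A| ≤ |A|² - |A| + 1, i.e. 9 ≤ |A - A| ≤ 21.
Note: 0 ∈ A - A always (from a - a). The set is symmetric: if d ∈ A - A then -d ∈ A - A.
Enumerate nonzero differences d = a - a' with a > a' (then include -d):
Positive differences: {1, 5, 6, 7, 11, 12}
Full difference set: {0} ∪ (positive diffs) ∪ (negative diffs).
|A - A| = 1 + 2·6 = 13 (matches direct enumeration: 13).

|A - A| = 13


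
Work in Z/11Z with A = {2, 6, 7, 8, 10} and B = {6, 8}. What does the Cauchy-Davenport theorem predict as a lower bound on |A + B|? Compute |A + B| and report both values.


Cauchy-Davenport: |A + B| ≥ min(p, |A| + |B| - 1) for A, B nonempty in Z/pZ.
|A| = 5, |B| = 2, p = 11.
CD lower bound = min(11, 5 + 2 - 1) = min(11, 6) = 6.
Compute A + B mod 11 directly:
a = 2: 2+6=8, 2+8=10
a = 6: 6+6=1, 6+8=3
a = 7: 7+6=2, 7+8=4
a = 8: 8+6=3, 8+8=5
a = 10: 10+6=5, 10+8=7
A + B = {1, 2, 3, 4, 5, 7, 8, 10}, so |A + B| = 8.
Verify: 8 ≥ 6? Yes ✓.

CD lower bound = 6, actual |A + B| = 8.


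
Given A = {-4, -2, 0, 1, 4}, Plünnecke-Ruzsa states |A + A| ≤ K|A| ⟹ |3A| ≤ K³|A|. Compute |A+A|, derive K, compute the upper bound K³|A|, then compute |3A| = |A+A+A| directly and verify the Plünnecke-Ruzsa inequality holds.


|A| = 5.
Step 1: Compute A + A by enumerating all 25 pairs.
A + A = {-8, -6, -4, -3, -2, -1, 0, 1, 2, 4, 5, 8}, so |A + A| = 12.
Step 2: Doubling constant K = |A + A|/|A| = 12/5 = 12/5 ≈ 2.4000.
Step 3: Plünnecke-Ruzsa gives |3A| ≤ K³·|A| = (2.4000)³ · 5 ≈ 69.1200.
Step 4: Compute 3A = A + A + A directly by enumerating all triples (a,b,c) ∈ A³; |3A| = 20.
Step 5: Check 20 ≤ 69.1200? Yes ✓.

K = 12/5, Plünnecke-Ruzsa bound K³|A| ≈ 69.1200, |3A| = 20, inequality holds.


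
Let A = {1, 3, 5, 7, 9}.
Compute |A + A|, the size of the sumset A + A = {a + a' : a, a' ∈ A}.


A + A = {a + a' : a, a' ∈ A}; |A| = 5.
General bounds: 2|A| - 1 ≤ |A + A| ≤ |A|(|A|+1)/2, i.e. 9 ≤ |A + A| ≤ 15.
Lower bound 2|A|-1 is attained iff A is an arithmetic progression.
Enumerate sums a + a' for a ≤ a' (symmetric, so this suffices):
a = 1: 1+1=2, 1+3=4, 1+5=6, 1+7=8, 1+9=10
a = 3: 3+3=6, 3+5=8, 3+7=10, 3+9=12
a = 5: 5+5=10, 5+7=12, 5+9=14
a = 7: 7+7=14, 7+9=16
a = 9: 9+9=18
Distinct sums: {2, 4, 6, 8, 10, 12, 14, 16, 18}
|A + A| = 9

|A + A| = 9


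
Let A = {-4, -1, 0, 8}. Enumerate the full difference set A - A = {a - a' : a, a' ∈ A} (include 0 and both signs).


A - A = {a - a' : a, a' ∈ A}.
Compute a - a' for each ordered pair (a, a'):
a = -4: -4--4=0, -4--1=-3, -4-0=-4, -4-8=-12
a = -1: -1--4=3, -1--1=0, -1-0=-1, -1-8=-9
a = 0: 0--4=4, 0--1=1, 0-0=0, 0-8=-8
a = 8: 8--4=12, 8--1=9, 8-0=8, 8-8=0
Collecting distinct values (and noting 0 appears from a-a):
A - A = {-12, -9, -8, -4, -3, -1, 0, 1, 3, 4, 8, 9, 12}
|A - A| = 13

A - A = {-12, -9, -8, -4, -3, -1, 0, 1, 3, 4, 8, 9, 12}


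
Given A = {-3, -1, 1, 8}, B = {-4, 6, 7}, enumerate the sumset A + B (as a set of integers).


A + B = {a + b : a ∈ A, b ∈ B}.
Enumerate all |A|·|B| = 4·3 = 12 pairs (a, b) and collect distinct sums.
a = -3: -3+-4=-7, -3+6=3, -3+7=4
a = -1: -1+-4=-5, -1+6=5, -1+7=6
a = 1: 1+-4=-3, 1+6=7, 1+7=8
a = 8: 8+-4=4, 8+6=14, 8+7=15
Collecting distinct sums: A + B = {-7, -5, -3, 3, 4, 5, 6, 7, 8, 14, 15}
|A + B| = 11

A + B = {-7, -5, -3, 3, 4, 5, 6, 7, 8, 14, 15}


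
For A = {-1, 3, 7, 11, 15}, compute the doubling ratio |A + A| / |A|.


|A| = 5.
Compute A + A by enumerating all 25 pairs.
A + A = {-2, 2, 6, 10, 14, 18, 22, 26, 30}, so |A + A| = 9.
K = |A + A| / |A| = 9/5 (already in lowest terms) ≈ 1.8000.
Reference: AP of size 5 gives K = 9/5 ≈ 1.8000; a fully generic set of size 5 gives K ≈ 3.0000.

|A| = 5, |A + A| = 9, K = 9/5.


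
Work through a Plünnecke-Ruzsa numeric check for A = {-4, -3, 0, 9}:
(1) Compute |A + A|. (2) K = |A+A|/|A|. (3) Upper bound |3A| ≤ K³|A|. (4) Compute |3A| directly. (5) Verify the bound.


|A| = 4.
Step 1: Compute A + A by enumerating all 16 pairs.
A + A = {-8, -7, -6, -4, -3, 0, 5, 6, 9, 18}, so |A + A| = 10.
Step 2: Doubling constant K = |A + A|/|A| = 10/4 = 10/4 ≈ 2.5000.
Step 3: Plünnecke-Ruzsa gives |3A| ≤ K³·|A| = (2.5000)³ · 4 ≈ 62.5000.
Step 4: Compute 3A = A + A + A directly by enumerating all triples (a,b,c) ∈ A³; |3A| = 20.
Step 5: Check 20 ≤ 62.5000? Yes ✓.

K = 10/4, Plünnecke-Ruzsa bound K³|A| ≈ 62.5000, |3A| = 20, inequality holds.


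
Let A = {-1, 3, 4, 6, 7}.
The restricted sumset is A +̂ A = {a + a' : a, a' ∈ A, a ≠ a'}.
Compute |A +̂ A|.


Restricted sumset: A +̂ A = {a + a' : a ∈ A, a' ∈ A, a ≠ a'}.
Equivalently, take A + A and drop any sum 2a that is achievable ONLY as a + a for a ∈ A (i.e. sums representable only with equal summands).
Enumerate pairs (a, a') with a < a' (symmetric, so each unordered pair gives one sum; this covers all a ≠ a'):
  -1 + 3 = 2
  -1 + 4 = 3
  -1 + 6 = 5
  -1 + 7 = 6
  3 + 4 = 7
  3 + 6 = 9
  3 + 7 = 10
  4 + 6 = 10
  4 + 7 = 11
  6 + 7 = 13
Collected distinct sums: {2, 3, 5, 6, 7, 9, 10, 11, 13}
|A +̂ A| = 9
(Reference bound: |A +̂ A| ≥ 2|A| - 3 for |A| ≥ 2, with |A| = 5 giving ≥ 7.)

|A +̂ A| = 9


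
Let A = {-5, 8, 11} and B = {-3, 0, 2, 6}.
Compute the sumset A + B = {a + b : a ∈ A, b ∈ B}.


A + B = {a + b : a ∈ A, b ∈ B}.
Enumerate all |A|·|B| = 3·4 = 12 pairs (a, b) and collect distinct sums.
a = -5: -5+-3=-8, -5+0=-5, -5+2=-3, -5+6=1
a = 8: 8+-3=5, 8+0=8, 8+2=10, 8+6=14
a = 11: 11+-3=8, 11+0=11, 11+2=13, 11+6=17
Collecting distinct sums: A + B = {-8, -5, -3, 1, 5, 8, 10, 11, 13, 14, 17}
|A + B| = 11

A + B = {-8, -5, -3, 1, 5, 8, 10, 11, 13, 14, 17}


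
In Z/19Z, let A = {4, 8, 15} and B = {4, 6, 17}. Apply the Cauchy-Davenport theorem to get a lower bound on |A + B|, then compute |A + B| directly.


Cauchy-Davenport: |A + B| ≥ min(p, |A| + |B| - 1) for A, B nonempty in Z/pZ.
|A| = 3, |B| = 3, p = 19.
CD lower bound = min(19, 3 + 3 - 1) = min(19, 5) = 5.
Compute A + B mod 19 directly:
a = 4: 4+4=8, 4+6=10, 4+17=2
a = 8: 8+4=12, 8+6=14, 8+17=6
a = 15: 15+4=0, 15+6=2, 15+17=13
A + B = {0, 2, 6, 8, 10, 12, 13, 14}, so |A + B| = 8.
Verify: 8 ≥ 5? Yes ✓.

CD lower bound = 5, actual |A + B| = 8.


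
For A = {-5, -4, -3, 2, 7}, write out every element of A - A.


A - A = {a - a' : a, a' ∈ A}.
Compute a - a' for each ordered pair (a, a'):
a = -5: -5--5=0, -5--4=-1, -5--3=-2, -5-2=-7, -5-7=-12
a = -4: -4--5=1, -4--4=0, -4--3=-1, -4-2=-6, -4-7=-11
a = -3: -3--5=2, -3--4=1, -3--3=0, -3-2=-5, -3-7=-10
a = 2: 2--5=7, 2--4=6, 2--3=5, 2-2=0, 2-7=-5
a = 7: 7--5=12, 7--4=11, 7--3=10, 7-2=5, 7-7=0
Collecting distinct values (and noting 0 appears from a-a):
A - A = {-12, -11, -10, -7, -6, -5, -2, -1, 0, 1, 2, 5, 6, 7, 10, 11, 12}
|A - A| = 17

A - A = {-12, -11, -10, -7, -6, -5, -2, -1, 0, 1, 2, 5, 6, 7, 10, 11, 12}


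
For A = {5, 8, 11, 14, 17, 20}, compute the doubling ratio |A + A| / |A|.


|A| = 6.
Compute A + A by enumerating all 36 pairs.
A + A = {10, 13, 16, 19, 22, 25, 28, 31, 34, 37, 40}, so |A + A| = 11.
K = |A + A| / |A| = 11/6 (already in lowest terms) ≈ 1.8333.
Reference: AP of size 6 gives K = 11/6 ≈ 1.8333; a fully generic set of size 6 gives K ≈ 3.5000.

|A| = 6, |A + A| = 11, K = 11/6.


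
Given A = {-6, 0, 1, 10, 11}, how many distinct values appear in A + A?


A + A = {a + a' : a, a' ∈ A}; |A| = 5.
General bounds: 2|A| - 1 ≤ |A + A| ≤ |A|(|A|+1)/2, i.e. 9 ≤ |A + A| ≤ 15.
Lower bound 2|A|-1 is attained iff A is an arithmetic progression.
Enumerate sums a + a' for a ≤ a' (symmetric, so this suffices):
a = -6: -6+-6=-12, -6+0=-6, -6+1=-5, -6+10=4, -6+11=5
a = 0: 0+0=0, 0+1=1, 0+10=10, 0+11=11
a = 1: 1+1=2, 1+10=11, 1+11=12
a = 10: 10+10=20, 10+11=21
a = 11: 11+11=22
Distinct sums: {-12, -6, -5, 0, 1, 2, 4, 5, 10, 11, 12, 20, 21, 22}
|A + A| = 14

|A + A| = 14


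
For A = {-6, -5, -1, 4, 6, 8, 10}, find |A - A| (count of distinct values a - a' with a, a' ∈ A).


A - A = {a - a' : a, a' ∈ A}; |A| = 7.
Bounds: 2|A|-1 ≤ |A - A| ≤ |A|² - |A| + 1, i.e. 13 ≤ |A - A| ≤ 43.
Note: 0 ∈ A - A always (from a - a). The set is symmetric: if d ∈ A - A then -d ∈ A - A.
Enumerate nonzero differences d = a - a' with a > a' (then include -d):
Positive differences: {1, 2, 4, 5, 6, 7, 9, 10, 11, 12, 13, 14, 15, 16}
Full difference set: {0} ∪ (positive diffs) ∪ (negative diffs).
|A - A| = 1 + 2·14 = 29 (matches direct enumeration: 29).

|A - A| = 29


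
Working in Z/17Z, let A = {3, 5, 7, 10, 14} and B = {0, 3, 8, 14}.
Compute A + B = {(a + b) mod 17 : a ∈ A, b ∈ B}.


Work in Z/17Z: reduce every sum a + b modulo 17.
Enumerate all 20 pairs:
a = 3: 3+0=3, 3+3=6, 3+8=11, 3+14=0
a = 5: 5+0=5, 5+3=8, 5+8=13, 5+14=2
a = 7: 7+0=7, 7+3=10, 7+8=15, 7+14=4
a = 10: 10+0=10, 10+3=13, 10+8=1, 10+14=7
a = 14: 14+0=14, 14+3=0, 14+8=5, 14+14=11
Distinct residues collected: {0, 1, 2, 3, 4, 5, 6, 7, 8, 10, 11, 13, 14, 15}
|A + B| = 14 (out of 17 total residues).

A + B = {0, 1, 2, 3, 4, 5, 6, 7, 8, 10, 11, 13, 14, 15}


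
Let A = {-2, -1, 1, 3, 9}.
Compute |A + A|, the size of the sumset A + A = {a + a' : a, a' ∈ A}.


A + A = {a + a' : a, a' ∈ A}; |A| = 5.
General bounds: 2|A| - 1 ≤ |A + A| ≤ |A|(|A|+1)/2, i.e. 9 ≤ |A + A| ≤ 15.
Lower bound 2|A|-1 is attained iff A is an arithmetic progression.
Enumerate sums a + a' for a ≤ a' (symmetric, so this suffices):
a = -2: -2+-2=-4, -2+-1=-3, -2+1=-1, -2+3=1, -2+9=7
a = -1: -1+-1=-2, -1+1=0, -1+3=2, -1+9=8
a = 1: 1+1=2, 1+3=4, 1+9=10
a = 3: 3+3=6, 3+9=12
a = 9: 9+9=18
Distinct sums: {-4, -3, -2, -1, 0, 1, 2, 4, 6, 7, 8, 10, 12, 18}
|A + A| = 14

|A + A| = 14


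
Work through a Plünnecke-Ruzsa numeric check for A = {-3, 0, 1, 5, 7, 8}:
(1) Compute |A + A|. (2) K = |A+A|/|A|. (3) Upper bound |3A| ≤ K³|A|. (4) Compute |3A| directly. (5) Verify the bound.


|A| = 6.
Step 1: Compute A + A by enumerating all 36 pairs.
A + A = {-6, -3, -2, 0, 1, 2, 4, 5, 6, 7, 8, 9, 10, 12, 13, 14, 15, 16}, so |A + A| = 18.
Step 2: Doubling constant K = |A + A|/|A| = 18/6 = 18/6 ≈ 3.0000.
Step 3: Plünnecke-Ruzsa gives |3A| ≤ K³·|A| = (3.0000)³ · 6 ≈ 162.0000.
Step 4: Compute 3A = A + A + A directly by enumerating all triples (a,b,c) ∈ A³; |3A| = 31.
Step 5: Check 31 ≤ 162.0000? Yes ✓.

K = 18/6, Plünnecke-Ruzsa bound K³|A| ≈ 162.0000, |3A| = 31, inequality holds.


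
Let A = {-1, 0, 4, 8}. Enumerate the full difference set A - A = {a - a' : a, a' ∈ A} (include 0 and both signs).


A - A = {a - a' : a, a' ∈ A}.
Compute a - a' for each ordered pair (a, a'):
a = -1: -1--1=0, -1-0=-1, -1-4=-5, -1-8=-9
a = 0: 0--1=1, 0-0=0, 0-4=-4, 0-8=-8
a = 4: 4--1=5, 4-0=4, 4-4=0, 4-8=-4
a = 8: 8--1=9, 8-0=8, 8-4=4, 8-8=0
Collecting distinct values (and noting 0 appears from a-a):
A - A = {-9, -8, -5, -4, -1, 0, 1, 4, 5, 8, 9}
|A - A| = 11

A - A = {-9, -8, -5, -4, -1, 0, 1, 4, 5, 8, 9}


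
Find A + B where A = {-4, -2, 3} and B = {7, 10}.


A + B = {a + b : a ∈ A, b ∈ B}.
Enumerate all |A|·|B| = 3·2 = 6 pairs (a, b) and collect distinct sums.
a = -4: -4+7=3, -4+10=6
a = -2: -2+7=5, -2+10=8
a = 3: 3+7=10, 3+10=13
Collecting distinct sums: A + B = {3, 5, 6, 8, 10, 13}
|A + B| = 6

A + B = {3, 5, 6, 8, 10, 13}


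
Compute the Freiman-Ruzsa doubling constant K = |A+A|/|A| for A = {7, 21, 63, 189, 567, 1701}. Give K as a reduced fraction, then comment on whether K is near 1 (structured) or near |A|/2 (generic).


|A| = 6.
Compute A + A by enumerating all 36 pairs.
A + A = {14, 28, 42, 70, 84, 126, 196, 210, 252, 378, 574, 588, 630, 756, 1134, 1708, 1722, 1764, 1890, 2268, 3402}, so |A + A| = 21.
K = |A + A| / |A| = 21/6 = 7/2 ≈ 3.5000.
Reference: AP of size 6 gives K = 11/6 ≈ 1.8333; a fully generic set of size 6 gives K ≈ 3.5000.

|A| = 6, |A + A| = 21, K = 21/6 = 7/2.


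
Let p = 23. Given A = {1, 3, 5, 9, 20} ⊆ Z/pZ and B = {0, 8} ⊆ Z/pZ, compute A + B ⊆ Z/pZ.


Work in Z/23Z: reduce every sum a + b modulo 23.
Enumerate all 10 pairs:
a = 1: 1+0=1, 1+8=9
a = 3: 3+0=3, 3+8=11
a = 5: 5+0=5, 5+8=13
a = 9: 9+0=9, 9+8=17
a = 20: 20+0=20, 20+8=5
Distinct residues collected: {1, 3, 5, 9, 11, 13, 17, 20}
|A + B| = 8 (out of 23 total residues).

A + B = {1, 3, 5, 9, 11, 13, 17, 20}


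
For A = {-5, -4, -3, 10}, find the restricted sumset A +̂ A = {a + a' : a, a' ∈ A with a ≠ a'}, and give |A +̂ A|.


Restricted sumset: A +̂ A = {a + a' : a ∈ A, a' ∈ A, a ≠ a'}.
Equivalently, take A + A and drop any sum 2a that is achievable ONLY as a + a for a ∈ A (i.e. sums representable only with equal summands).
Enumerate pairs (a, a') with a < a' (symmetric, so each unordered pair gives one sum; this covers all a ≠ a'):
  -5 + -4 = -9
  -5 + -3 = -8
  -5 + 10 = 5
  -4 + -3 = -7
  -4 + 10 = 6
  -3 + 10 = 7
Collected distinct sums: {-9, -8, -7, 5, 6, 7}
|A +̂ A| = 6
(Reference bound: |A +̂ A| ≥ 2|A| - 3 for |A| ≥ 2, with |A| = 4 giving ≥ 5.)

|A +̂ A| = 6


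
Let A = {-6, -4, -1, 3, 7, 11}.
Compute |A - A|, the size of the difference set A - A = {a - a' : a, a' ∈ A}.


A - A = {a - a' : a, a' ∈ A}; |A| = 6.
Bounds: 2|A|-1 ≤ |A - A| ≤ |A|² - |A| + 1, i.e. 11 ≤ |A - A| ≤ 31.
Note: 0 ∈ A - A always (from a - a). The set is symmetric: if d ∈ A - A then -d ∈ A - A.
Enumerate nonzero differences d = a - a' with a > a' (then include -d):
Positive differences: {2, 3, 4, 5, 7, 8, 9, 11, 12, 13, 15, 17}
Full difference set: {0} ∪ (positive diffs) ∪ (negative diffs).
|A - A| = 1 + 2·12 = 25 (matches direct enumeration: 25).

|A - A| = 25


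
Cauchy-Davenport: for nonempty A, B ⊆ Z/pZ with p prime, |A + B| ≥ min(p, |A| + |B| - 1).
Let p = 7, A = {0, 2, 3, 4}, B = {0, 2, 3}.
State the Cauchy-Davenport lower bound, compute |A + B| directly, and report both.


Cauchy-Davenport: |A + B| ≥ min(p, |A| + |B| - 1) for A, B nonempty in Z/pZ.
|A| = 4, |B| = 3, p = 7.
CD lower bound = min(7, 4 + 3 - 1) = min(7, 6) = 6.
Compute A + B mod 7 directly:
a = 0: 0+0=0, 0+2=2, 0+3=3
a = 2: 2+0=2, 2+2=4, 2+3=5
a = 3: 3+0=3, 3+2=5, 3+3=6
a = 4: 4+0=4, 4+2=6, 4+3=0
A + B = {0, 2, 3, 4, 5, 6}, so |A + B| = 6.
Verify: 6 ≥ 6? Yes ✓.

CD lower bound = 6, actual |A + B| = 6.


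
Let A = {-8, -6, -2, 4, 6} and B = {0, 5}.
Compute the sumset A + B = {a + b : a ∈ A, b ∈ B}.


A + B = {a + b : a ∈ A, b ∈ B}.
Enumerate all |A|·|B| = 5·2 = 10 pairs (a, b) and collect distinct sums.
a = -8: -8+0=-8, -8+5=-3
a = -6: -6+0=-6, -6+5=-1
a = -2: -2+0=-2, -2+5=3
a = 4: 4+0=4, 4+5=9
a = 6: 6+0=6, 6+5=11
Collecting distinct sums: A + B = {-8, -6, -3, -2, -1, 3, 4, 6, 9, 11}
|A + B| = 10

A + B = {-8, -6, -3, -2, -1, 3, 4, 6, 9, 11}


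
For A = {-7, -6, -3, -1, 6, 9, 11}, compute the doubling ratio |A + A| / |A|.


|A| = 7.
Compute A + A by enumerating all 49 pairs.
A + A = {-14, -13, -12, -10, -9, -8, -7, -6, -4, -2, -1, 0, 2, 3, 4, 5, 6, 8, 10, 12, 15, 17, 18, 20, 22}, so |A + A| = 25.
K = |A + A| / |A| = 25/7 (already in lowest terms) ≈ 3.5714.
Reference: AP of size 7 gives K = 13/7 ≈ 1.8571; a fully generic set of size 7 gives K ≈ 4.0000.

|A| = 7, |A + A| = 25, K = 25/7.


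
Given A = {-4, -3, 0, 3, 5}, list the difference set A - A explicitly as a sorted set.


A - A = {a - a' : a, a' ∈ A}.
Compute a - a' for each ordered pair (a, a'):
a = -4: -4--4=0, -4--3=-1, -4-0=-4, -4-3=-7, -4-5=-9
a = -3: -3--4=1, -3--3=0, -3-0=-3, -3-3=-6, -3-5=-8
a = 0: 0--4=4, 0--3=3, 0-0=0, 0-3=-3, 0-5=-5
a = 3: 3--4=7, 3--3=6, 3-0=3, 3-3=0, 3-5=-2
a = 5: 5--4=9, 5--3=8, 5-0=5, 5-3=2, 5-5=0
Collecting distinct values (and noting 0 appears from a-a):
A - A = {-9, -8, -7, -6, -5, -4, -3, -2, -1, 0, 1, 2, 3, 4, 5, 6, 7, 8, 9}
|A - A| = 19

A - A = {-9, -8, -7, -6, -5, -4, -3, -2, -1, 0, 1, 2, 3, 4, 5, 6, 7, 8, 9}


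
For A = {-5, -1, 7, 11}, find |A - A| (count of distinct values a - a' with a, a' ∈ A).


A - A = {a - a' : a, a' ∈ A}; |A| = 4.
Bounds: 2|A|-1 ≤ |A - A| ≤ |A|² - |A| + 1, i.e. 7 ≤ |A - A| ≤ 13.
Note: 0 ∈ A - A always (from a - a). The set is symmetric: if d ∈ A - A then -d ∈ A - A.
Enumerate nonzero differences d = a - a' with a > a' (then include -d):
Positive differences: {4, 8, 12, 16}
Full difference set: {0} ∪ (positive diffs) ∪ (negative diffs).
|A - A| = 1 + 2·4 = 9 (matches direct enumeration: 9).

|A - A| = 9


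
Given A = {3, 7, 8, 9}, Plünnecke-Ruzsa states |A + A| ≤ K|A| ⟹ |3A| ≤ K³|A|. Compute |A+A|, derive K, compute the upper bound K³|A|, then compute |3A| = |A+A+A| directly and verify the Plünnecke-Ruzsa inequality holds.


|A| = 4.
Step 1: Compute A + A by enumerating all 16 pairs.
A + A = {6, 10, 11, 12, 14, 15, 16, 17, 18}, so |A + A| = 9.
Step 2: Doubling constant K = |A + A|/|A| = 9/4 = 9/4 ≈ 2.2500.
Step 3: Plünnecke-Ruzsa gives |3A| ≤ K³·|A| = (2.2500)³ · 4 ≈ 45.5625.
Step 4: Compute 3A = A + A + A directly by enumerating all triples (a,b,c) ∈ A³; |3A| = 15.
Step 5: Check 15 ≤ 45.5625? Yes ✓.

K = 9/4, Plünnecke-Ruzsa bound K³|A| ≈ 45.5625, |3A| = 15, inequality holds.


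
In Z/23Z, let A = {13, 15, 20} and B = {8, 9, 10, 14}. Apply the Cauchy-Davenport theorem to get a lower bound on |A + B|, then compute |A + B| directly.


Cauchy-Davenport: |A + B| ≥ min(p, |A| + |B| - 1) for A, B nonempty in Z/pZ.
|A| = 3, |B| = 4, p = 23.
CD lower bound = min(23, 3 + 4 - 1) = min(23, 6) = 6.
Compute A + B mod 23 directly:
a = 13: 13+8=21, 13+9=22, 13+10=0, 13+14=4
a = 15: 15+8=0, 15+9=1, 15+10=2, 15+14=6
a = 20: 20+8=5, 20+9=6, 20+10=7, 20+14=11
A + B = {0, 1, 2, 4, 5, 6, 7, 11, 21, 22}, so |A + B| = 10.
Verify: 10 ≥ 6? Yes ✓.

CD lower bound = 6, actual |A + B| = 10.


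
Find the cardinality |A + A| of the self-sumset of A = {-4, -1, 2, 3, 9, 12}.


A + A = {a + a' : a, a' ∈ A}; |A| = 6.
General bounds: 2|A| - 1 ≤ |A + A| ≤ |A|(|A|+1)/2, i.e. 11 ≤ |A + A| ≤ 21.
Lower bound 2|A|-1 is attained iff A is an arithmetic progression.
Enumerate sums a + a' for a ≤ a' (symmetric, so this suffices):
a = -4: -4+-4=-8, -4+-1=-5, -4+2=-2, -4+3=-1, -4+9=5, -4+12=8
a = -1: -1+-1=-2, -1+2=1, -1+3=2, -1+9=8, -1+12=11
a = 2: 2+2=4, 2+3=5, 2+9=11, 2+12=14
a = 3: 3+3=6, 3+9=12, 3+12=15
a = 9: 9+9=18, 9+12=21
a = 12: 12+12=24
Distinct sums: {-8, -5, -2, -1, 1, 2, 4, 5, 6, 8, 11, 12, 14, 15, 18, 21, 24}
|A + A| = 17

|A + A| = 17


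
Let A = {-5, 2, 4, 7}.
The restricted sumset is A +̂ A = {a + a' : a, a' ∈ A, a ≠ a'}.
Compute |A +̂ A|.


Restricted sumset: A +̂ A = {a + a' : a ∈ A, a' ∈ A, a ≠ a'}.
Equivalently, take A + A and drop any sum 2a that is achievable ONLY as a + a for a ∈ A (i.e. sums representable only with equal summands).
Enumerate pairs (a, a') with a < a' (symmetric, so each unordered pair gives one sum; this covers all a ≠ a'):
  -5 + 2 = -3
  -5 + 4 = -1
  -5 + 7 = 2
  2 + 4 = 6
  2 + 7 = 9
  4 + 7 = 11
Collected distinct sums: {-3, -1, 2, 6, 9, 11}
|A +̂ A| = 6
(Reference bound: |A +̂ A| ≥ 2|A| - 3 for |A| ≥ 2, with |A| = 4 giving ≥ 5.)

|A +̂ A| = 6


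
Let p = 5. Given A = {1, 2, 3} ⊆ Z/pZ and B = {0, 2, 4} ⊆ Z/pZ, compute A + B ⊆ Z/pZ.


Work in Z/5Z: reduce every sum a + b modulo 5.
Enumerate all 9 pairs:
a = 1: 1+0=1, 1+2=3, 1+4=0
a = 2: 2+0=2, 2+2=4, 2+4=1
a = 3: 3+0=3, 3+2=0, 3+4=2
Distinct residues collected: {0, 1, 2, 3, 4}
|A + B| = 5 (out of 5 total residues).

A + B = {0, 1, 2, 3, 4}


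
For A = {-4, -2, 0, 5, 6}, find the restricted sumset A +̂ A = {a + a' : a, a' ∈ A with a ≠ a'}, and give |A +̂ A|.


Restricted sumset: A +̂ A = {a + a' : a ∈ A, a' ∈ A, a ≠ a'}.
Equivalently, take A + A and drop any sum 2a that is achievable ONLY as a + a for a ∈ A (i.e. sums representable only with equal summands).
Enumerate pairs (a, a') with a < a' (symmetric, so each unordered pair gives one sum; this covers all a ≠ a'):
  -4 + -2 = -6
  -4 + 0 = -4
  -4 + 5 = 1
  -4 + 6 = 2
  -2 + 0 = -2
  -2 + 5 = 3
  -2 + 6 = 4
  0 + 5 = 5
  0 + 6 = 6
  5 + 6 = 11
Collected distinct sums: {-6, -4, -2, 1, 2, 3, 4, 5, 6, 11}
|A +̂ A| = 10
(Reference bound: |A +̂ A| ≥ 2|A| - 3 for |A| ≥ 2, with |A| = 5 giving ≥ 7.)

|A +̂ A| = 10


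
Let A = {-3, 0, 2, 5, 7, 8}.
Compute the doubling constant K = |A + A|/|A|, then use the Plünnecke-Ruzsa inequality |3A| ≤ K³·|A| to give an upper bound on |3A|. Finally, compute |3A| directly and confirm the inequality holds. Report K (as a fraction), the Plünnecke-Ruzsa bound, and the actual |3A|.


|A| = 6.
Step 1: Compute A + A by enumerating all 36 pairs.
A + A = {-6, -3, -1, 0, 2, 4, 5, 7, 8, 9, 10, 12, 13, 14, 15, 16}, so |A + A| = 16.
Step 2: Doubling constant K = |A + A|/|A| = 16/6 = 16/6 ≈ 2.6667.
Step 3: Plünnecke-Ruzsa gives |3A| ≤ K³·|A| = (2.6667)³ · 6 ≈ 113.7778.
Step 4: Compute 3A = A + A + A directly by enumerating all triples (a,b,c) ∈ A³; |3A| = 29.
Step 5: Check 29 ≤ 113.7778? Yes ✓.

K = 16/6, Plünnecke-Ruzsa bound K³|A| ≈ 113.7778, |3A| = 29, inequality holds.


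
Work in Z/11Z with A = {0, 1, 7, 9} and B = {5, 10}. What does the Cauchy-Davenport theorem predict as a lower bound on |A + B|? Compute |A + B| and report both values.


Cauchy-Davenport: |A + B| ≥ min(p, |A| + |B| - 1) for A, B nonempty in Z/pZ.
|A| = 4, |B| = 2, p = 11.
CD lower bound = min(11, 4 + 2 - 1) = min(11, 5) = 5.
Compute A + B mod 11 directly:
a = 0: 0+5=5, 0+10=10
a = 1: 1+5=6, 1+10=0
a = 7: 7+5=1, 7+10=6
a = 9: 9+5=3, 9+10=8
A + B = {0, 1, 3, 5, 6, 8, 10}, so |A + B| = 7.
Verify: 7 ≥ 5? Yes ✓.

CD lower bound = 5, actual |A + B| = 7.


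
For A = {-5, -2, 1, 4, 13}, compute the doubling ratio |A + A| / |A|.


|A| = 5.
Compute A + A by enumerating all 25 pairs.
A + A = {-10, -7, -4, -1, 2, 5, 8, 11, 14, 17, 26}, so |A + A| = 11.
K = |A + A| / |A| = 11/5 (already in lowest terms) ≈ 2.2000.
Reference: AP of size 5 gives K = 9/5 ≈ 1.8000; a fully generic set of size 5 gives K ≈ 3.0000.

|A| = 5, |A + A| = 11, K = 11/5.


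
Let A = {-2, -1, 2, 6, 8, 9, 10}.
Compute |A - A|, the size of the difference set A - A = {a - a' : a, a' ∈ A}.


A - A = {a - a' : a, a' ∈ A}; |A| = 7.
Bounds: 2|A|-1 ≤ |A - A| ≤ |A|² - |A| + 1, i.e. 13 ≤ |A - A| ≤ 43.
Note: 0 ∈ A - A always (from a - a). The set is symmetric: if d ∈ A - A then -d ∈ A - A.
Enumerate nonzero differences d = a - a' with a > a' (then include -d):
Positive differences: {1, 2, 3, 4, 6, 7, 8, 9, 10, 11, 12}
Full difference set: {0} ∪ (positive diffs) ∪ (negative diffs).
|A - A| = 1 + 2·11 = 23 (matches direct enumeration: 23).

|A - A| = 23
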